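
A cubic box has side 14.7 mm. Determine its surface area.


Shape: cube
Side s = 14.7 mm
A cube has 6 square faces.
Formula: SA = 6 * s^2
s^2 = 216.09
SA = 6 * 216.09
SA = 1296.54
1296.54 mm^2


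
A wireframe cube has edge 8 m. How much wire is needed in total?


Shape: cube
Side s = 8 m
A cube has 12 edges, all equal.
Formula: total edge length = 12 * s
Total = 12 * 8
Total = 96
96 m


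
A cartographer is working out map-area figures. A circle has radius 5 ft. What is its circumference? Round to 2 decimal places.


Shape: circle
Radius r = 5 ft
Formula: C = 2 * pi * r
C = 2 * pi * 5
C = 10 * pi
C = 31.42
31.42 ft


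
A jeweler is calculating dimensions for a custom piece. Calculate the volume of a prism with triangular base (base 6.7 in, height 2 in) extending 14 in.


Shape: triangular prism
Triangle base = 6.7 in, triangle height = 2 in, prism length L = 14 in
Formula: V = (1/2 * b * h_tri) * L
Cross-section area = 0.5 * 6.7 * 2 = 6.7
V = 6.7 * 14
V = 93.8
93.8 in^3


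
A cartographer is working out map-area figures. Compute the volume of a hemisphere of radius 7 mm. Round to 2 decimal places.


Shape: hemisphere (half of a sphere)
Radius r = 7 mm
Formula: V = (1/2) * (4/3) * pi * r^3 = (2/3) * pi * r^3
r^3 = 343
(2/3) * 343 = 228.666667
V = 228.666667 * pi
V = 718.38
718.38 mm^3


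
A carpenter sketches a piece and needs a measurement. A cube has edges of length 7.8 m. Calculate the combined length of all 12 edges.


Shape: cube
Side s = 7.8 m
A cube has 12 edges, all equal.
Formula: total edge length = 12 * s
Total = 12 * 7.8
Total = 93.6
93.6 m


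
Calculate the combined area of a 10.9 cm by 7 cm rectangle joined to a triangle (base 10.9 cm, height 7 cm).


Composite shape: rectangle + triangle
Rectangle area = 10.9 * 7 = 76.3
Triangle area = 0.5 * 10.9 * 7 = 38.15
Total = 76.3 + 38.15
Total = 114.45
114.45 cm^2


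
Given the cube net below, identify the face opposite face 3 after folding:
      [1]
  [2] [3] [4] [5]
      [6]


Net: cross layout. Take square 3 as the base (bottom).
Fold the four squares in the horizontal row up around 3: 2 -> left, 4 -> right, 5 wraps to the top.
Fold 1 and 6 up from 3: 1 -> back, 6 -> front.
Opposite pairs are therefore: (1, 6), (2, 4), (3, 5).
Face 3 is opposite face 5.
face 5


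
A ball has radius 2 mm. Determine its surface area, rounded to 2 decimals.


Shape: sphere
Radius r = 2 mm
Formula: SA = 4 * pi * r^2
r^2 = 4
SA = 4 * pi * 4
SA = 16 * pi
SA = 50.27
50.27 mm^2


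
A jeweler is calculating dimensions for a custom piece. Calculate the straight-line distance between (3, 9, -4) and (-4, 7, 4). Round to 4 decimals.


3D distance between two points
P1 = (3, 9, -4), P2 = (-4, 7, 4)
Formula: d = sqrt((x2-x1)^2 + (y2-y1)^2 + (z2-z1)^2)
dx = -4 - 3 = -7
dy = 7 - 9 = -2
dz = 4 - -4 = 8
dx^2 + dy^2 + dz^2 = 49 + 4 + 64 = 117
d = sqrt(117)
d = 10.8167
10.8167 units


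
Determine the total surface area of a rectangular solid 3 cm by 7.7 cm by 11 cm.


Shape: rectangular prism
l = 3 cm, w = 7.7 cm, h = 11 cm
Formula: SA = 2(lw + lh + wh)
lw = 23.1, lh = 33, wh = 84.7
lw + lh + wh = 140.8
SA = 2 * 140.8
SA = 281.6
281.6 cm^2


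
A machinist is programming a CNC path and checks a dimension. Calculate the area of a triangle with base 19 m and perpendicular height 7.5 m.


Shape: triangle
Base b = 19 m, Height h = 7.5 m
Formula: A = (1/2) * b * h
A = 0.5 * 19 * 7.5
A = 0.5 * 142.5
A = 71.25
71.25 m^2


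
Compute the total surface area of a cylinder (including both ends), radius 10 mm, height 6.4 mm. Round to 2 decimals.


Shape: closed cylinder
Radius r = 10 mm, Height h = 6.4 mm
Formula: SA = 2*pi*r^2 + 2*pi*r*h = 2*pi*r*(r + h)
r + h = 16.4
2 * r * (r + h) = 2 * 10 * 16.4 = 328
SA = 328 * pi
SA = 1030.44
1030.44 mm^2


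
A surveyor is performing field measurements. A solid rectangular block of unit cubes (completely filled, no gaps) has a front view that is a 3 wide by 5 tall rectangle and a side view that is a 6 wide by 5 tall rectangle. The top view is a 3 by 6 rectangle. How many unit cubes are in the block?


Orthographic views of a solid rectangular block:
Front view 3 x 5 -> length = 3, height = 5
Side view 6 x 5 -> width = 6, height = 5 (consistent)
Top view 3 x 6 -> confirms length = 3, width = 6
The block is 3 x 6 x 5.
Total unit cubes = 3 * 6 * 5 = 90
90 unit cubes


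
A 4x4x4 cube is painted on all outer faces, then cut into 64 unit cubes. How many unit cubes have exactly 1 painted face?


Large cube: 4 x 4 x 4, cut into unit cubes.
n = 4, so n - 2 = 2
Cubes with 1 painted face lie in the interior of each face.
A cube has 6 faces; each contributes (n - 2)^2 = 4 such cubes.
Count = 6 * 4 = 24
24 unit cubes


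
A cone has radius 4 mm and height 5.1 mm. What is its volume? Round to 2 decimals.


Shape: cone
Radius r = 4 mm, Height h = 5.1 mm
Formula: V = (1/3) * pi * r^2 * h
r^2 = 16
pi * r^2 * h = pi * 16 * 5.1 = 81.6 * pi
V = 81.6 * pi / 3
V = 85.45
85.45 mm^3


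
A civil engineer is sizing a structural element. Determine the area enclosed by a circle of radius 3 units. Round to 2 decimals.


Shape: circle
Radius r = 3 units
Formula: A = pi * r^2
r^2 = 3^2 = 9
A = pi * 9
A = 28.27
28.27 units^2


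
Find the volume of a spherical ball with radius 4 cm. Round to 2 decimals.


Shape: sphere
Radius r = 4 cm
Formula: V = (4/3) * pi * r^3
r^3 = 64
(4/3) * 64 = 85.333333
V = 85.333333 * pi
V = 268.08
268.08 cm^3


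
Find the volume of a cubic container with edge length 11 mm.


Shape: cube
Side s = 11 mm
Formula: V = s^3
V = 11 * 11 * 11
V = 121 * 11
V = 1331
1331 mm^3


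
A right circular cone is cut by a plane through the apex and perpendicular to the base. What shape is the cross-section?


Solid: right circular cone
Cutting plane: through the apex and perpendicular to the base
Visualize the intersection of the plane with the solid's surface.
The boundary of the cut region is a isosceles triangle.
isosceles triangle


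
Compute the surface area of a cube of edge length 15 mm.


Shape: cube
Side s = 15 mm
A cube has 6 square faces.
Formula: SA = 6 * s^2
s^2 = 225
SA = 6 * 225
SA = 1350
1350 mm^2


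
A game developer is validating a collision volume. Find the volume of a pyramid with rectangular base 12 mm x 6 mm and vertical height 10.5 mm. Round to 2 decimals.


Shape: rectangular pyramid
Base: 12 mm x 6 mm, Height h = 10.5 mm
Formula: V = (1/3) * base_area * h
base_area = 12 * 6 = 72
base_area * h = 72 * 10.5 = 756
V = 756 / 3
V = 252
252 mm^3


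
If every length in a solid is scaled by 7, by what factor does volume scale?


Linear scale factor k = 7
Rule: under a linear scaling by k, volumes scale by k^3.
k^3 = 7 * 7 * 7
k^3 = 49 * 7
k^3 = 343
Volume scales by a factor of 343.
343 (dimensionless)


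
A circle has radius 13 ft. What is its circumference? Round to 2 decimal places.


Shape: circle
Radius r = 13 ft
Formula: C = 2 * pi * r
C = 2 * pi * 13
C = 26 * pi
C = 81.68
81.68 ft


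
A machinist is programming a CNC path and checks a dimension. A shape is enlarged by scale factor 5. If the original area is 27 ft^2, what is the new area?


Linear scale factor k = 5
Original area = 27 ft^2
Rule: under a linear scaling by k, areas scale by k^2.
k^2 = 5^2 = 25
New area = 27 * 25
New area = 675
675 ft^2


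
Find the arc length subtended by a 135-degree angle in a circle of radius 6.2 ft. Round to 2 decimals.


Shape: circular arc
Radius r = 6.2 ft, Angle = 135 degrees
Formula: L = (angle/360) * 2 * pi * r
2 * pi * r = 12.4 * pi
L = (135/360) * 12.4 * pi
L = 4.65 * pi
L = 14.61
14.61 ft


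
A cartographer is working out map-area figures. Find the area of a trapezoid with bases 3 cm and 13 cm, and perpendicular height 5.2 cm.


Shape: trapezoid
Parallel sides a = 3 cm, b = 13 cm; Height h = 5.2 cm
Formula: A = (a + b) * h / 2
a + b = 3 + 13 = 16
A = 16 * 5.2 / 2
A = 83.2 / 2
A = 41.6
41.6 cm^2


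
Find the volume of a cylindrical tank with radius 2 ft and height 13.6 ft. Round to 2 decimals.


Shape: cylinder
Radius r = 2 ft, Height h = 13.6 ft
Formula: V = pi * r^2 * h
r^2 = 4
V = pi * 4 * 13.6
V = 54.4 * pi
V = 170.9
170.9 ft^3


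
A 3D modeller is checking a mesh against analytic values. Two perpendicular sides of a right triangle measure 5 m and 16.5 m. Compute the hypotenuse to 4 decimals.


Shape: right triangle
Legs a = 5 m, b = 16.5 m
Formula: c = sqrt(a^2 + b^2)
a^2 = 25, b^2 = 272.25
a^2 + b^2 = 297.25
c = sqrt(297.25)
c = 17.2409
17.2409 m


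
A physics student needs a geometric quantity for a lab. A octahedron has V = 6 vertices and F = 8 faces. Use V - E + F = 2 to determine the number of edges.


Polyhedron: octahedron
Euler's formula for convex polyhedra: V - E + F = 2
Given: V = 6 vertices and F = 8 faces
Solve for E:
E = V + F - 2 = 6 + 8 - 2 = 12
12 edges


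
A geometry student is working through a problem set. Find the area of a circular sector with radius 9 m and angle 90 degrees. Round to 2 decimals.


Shape: circular sector
Radius r = 9 m, Angle = 90 degrees
Formula: A = (angle/360) * pi * r^2
r^2 = 81
Fraction of circle = 90/360
A = (90/360) * pi * 81
A = 20.25 * pi
A = 63.62
63.62 m^2


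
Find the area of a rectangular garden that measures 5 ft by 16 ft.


Shape: rectangle
Length l = 5 ft, Width w = 16 ft
Formula: A = l * w
A = 5 * 16
A = 80
80 ft^2


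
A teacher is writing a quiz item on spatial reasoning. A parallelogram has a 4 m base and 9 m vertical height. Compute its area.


Shape: parallelogram
Base b = 4 m, Height h = 9 m
Formula: A = b * h
A = 4 * 9
A = 36
36 m^2


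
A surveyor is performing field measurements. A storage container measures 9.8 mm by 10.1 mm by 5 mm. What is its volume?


Shape: rectangular prism
l = 9.8 mm, w = 10.1 mm, h = 5 mm
Formula: V = l * w * h
V = 9.8 * 10.1 * 5
V = 98.98 * 5
V = 494.9
494.9 mm^3


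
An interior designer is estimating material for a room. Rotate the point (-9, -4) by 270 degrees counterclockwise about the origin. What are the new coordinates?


Transformation: rotation about the origin
Original point: (-9, -4)
Rule for 270 deg counterclockwise: (x, y) -> (y, -x)
Apply: (-9, -4) -> (-4, 9)
(-4, 9)


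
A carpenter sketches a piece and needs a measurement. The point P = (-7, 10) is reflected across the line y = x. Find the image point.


Transformation: reflection
Original point: (-7, 10)
Rule for reflection over y = x: (x, y) -> (y, x)
Apply: (-7, 10) -> (10, -7)
(10, -7)


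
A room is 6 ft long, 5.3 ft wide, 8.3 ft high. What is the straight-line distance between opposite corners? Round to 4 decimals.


Shape: rectangular box (space diagonal)
l = 6 ft, w = 5.3 ft, h = 8.3 ft
Visualize: the diagonal of the base, then a right triangle with that diagonal and the height.
Formula: d = sqrt(l^2 + w^2 + h^2)
l^2 + w^2 + h^2 = 36 + 28.09 + 68.89 = 132.98
d = sqrt(132.98)
d = 11.5317
11.5317 ft


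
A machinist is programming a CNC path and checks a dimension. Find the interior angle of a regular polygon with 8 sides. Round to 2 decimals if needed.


Shape: regular octagon (8 sides)
Formula: interior angle = (n - 2) * 180 / n
(n - 2) = 6
(n - 2) * 180 = 1080
angle = 1080 / 8
angle = 135
135 degrees


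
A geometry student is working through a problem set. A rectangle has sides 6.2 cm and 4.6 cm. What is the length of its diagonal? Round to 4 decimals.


Shape: rectangle (diagonal via Pythagoras)
Sides: 6.2 cm and 4.6 cm
Formula: d = sqrt(l^2 + w^2)
l^2 = 38.44, w^2 = 21.16
l^2 + w^2 = 59.6
d = sqrt(59.6)
d = 7.7201
7.7201 cm


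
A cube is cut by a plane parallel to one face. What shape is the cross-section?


Solid: cube
Cutting plane: parallel to one face
Visualize the intersection of the plane with the solid's surface.
The boundary of the cut region is a square.
square


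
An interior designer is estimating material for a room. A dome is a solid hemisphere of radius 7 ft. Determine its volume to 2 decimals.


Shape: hemisphere (half of a sphere)
Radius r = 7 ft
Formula: V = (1/2) * (4/3) * pi * r^3 = (2/3) * pi * r^3
r^3 = 343
(2/3) * 343 = 228.666667
V = 228.666667 * pi
V = 718.38
718.38 ft^3


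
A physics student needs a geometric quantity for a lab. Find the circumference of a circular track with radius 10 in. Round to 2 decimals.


Shape: circle
Radius r = 10 in
Formula: C = 2 * pi * r
C = 2 * pi * 10
C = 20 * pi
C = 62.83
62.83 in


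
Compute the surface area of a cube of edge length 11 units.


Shape: cube
Side s = 11 units
A cube has 6 square faces.
Formula: SA = 6 * s^2
s^2 = 121
SA = 6 * 121
SA = 726
726 units^2


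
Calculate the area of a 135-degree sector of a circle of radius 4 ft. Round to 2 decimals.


Shape: circular sector
Radius r = 4 ft, Angle = 135 degrees
Formula: A = (angle/360) * pi * r^2
r^2 = 16
Fraction of circle = 135/360
A = (135/360) * pi * 16
A = 6 * pi
A = 18.85
18.85 ft^2


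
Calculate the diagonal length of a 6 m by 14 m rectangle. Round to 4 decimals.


Shape: rectangle (diagonal via Pythagoras)
Sides: 6 m and 14 m
Formula: d = sqrt(l^2 + w^2)
l^2 = 36, w^2 = 196
l^2 + w^2 = 232
d = sqrt(232)
d = 15.2315
15.2315 m


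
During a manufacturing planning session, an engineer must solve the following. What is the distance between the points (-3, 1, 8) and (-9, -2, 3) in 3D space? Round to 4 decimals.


3D distance between two points
P1 = (-3, 1, 8), P2 = (-9, -2, 3)
Formula: d = sqrt((x2-x1)^2 + (y2-y1)^2 + (z2-z1)^2)
dx = -9 - -3 = -6
dy = -2 - 1 = -3
dz = 3 - 8 = -5
dx^2 + dy^2 + dz^2 = 36 + 9 + 25 = 70
d = sqrt(70)
d = 8.3666
8.3666 units


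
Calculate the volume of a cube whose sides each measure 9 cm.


Shape: cube
Side s = 9 cm
Formula: V = s^3
V = 9 * 9 * 9
V = 81 * 9
V = 729
729 cm^3


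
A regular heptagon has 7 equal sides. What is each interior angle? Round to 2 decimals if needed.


Shape: regular heptagon (7 sides)
Formula: interior angle = (n - 2) * 180 / n
(n - 2) = 5
(n - 2) * 180 = 900
angle = 900 / 7
angle = 128.57
128.57 degrees


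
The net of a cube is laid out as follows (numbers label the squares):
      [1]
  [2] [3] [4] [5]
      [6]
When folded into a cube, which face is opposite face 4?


Net: cross layout. Take square 3 as the base (bottom).
Fold the four squares in the horizontal row up around 3: 2 -> left, 4 -> right, 5 wraps to the top.
Fold 1 and 6 up from 3: 1 -> back, 6 -> front.
Opposite pairs are therefore: (1, 6), (2, 4), (3, 5).
Face 4 is opposite face 2.
face 2


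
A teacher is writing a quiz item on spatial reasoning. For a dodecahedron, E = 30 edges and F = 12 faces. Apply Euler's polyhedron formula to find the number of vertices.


Polyhedron: dodecahedron
Euler's formula for convex polyhedra: V - E + F = 2
Given: E = 30 edges and F = 12 faces
Solve for V:
V = 2 + E - F = 2 + 30 - 12 = 20
20 vertices


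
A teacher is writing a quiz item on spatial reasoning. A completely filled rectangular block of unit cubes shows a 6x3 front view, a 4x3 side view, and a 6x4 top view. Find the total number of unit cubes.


Orthographic views of a solid rectangular block:
Front view 6 x 3 -> length = 6, height = 3
Side view 4 x 3 -> width = 4, height = 3 (consistent)
Top view 6 x 4 -> confirms length = 6, width = 4
The block is 6 x 4 x 3.
Total unit cubes = 6 * 4 * 3 = 72
72 unit cubes


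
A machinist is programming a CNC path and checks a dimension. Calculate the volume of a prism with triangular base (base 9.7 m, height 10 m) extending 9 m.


Shape: triangular prism
Triangle base = 9.7 m, triangle height = 10 m, prism length L = 9 m
Formula: V = (1/2 * b * h_tri) * L
Cross-section area = 0.5 * 9.7 * 10 = 48.5
V = 48.5 * 9
V = 436.5
436.5 m^3


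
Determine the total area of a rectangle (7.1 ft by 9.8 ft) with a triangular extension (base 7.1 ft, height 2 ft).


Composite shape: rectangle + triangle
Rectangle area = 7.1 * 9.8 = 69.58
Triangle area = 0.5 * 7.1 * 2 = 7.1
Total = 69.58 + 7.1
Total = 76.68
76.68 ft^2


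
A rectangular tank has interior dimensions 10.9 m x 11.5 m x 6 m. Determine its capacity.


Shape: rectangular prism
l = 10.9 m, w = 11.5 m, h = 6 m
Formula: V = l * w * h
V = 10.9 * 11.5 * 6
V = 125.35 * 6
V = 752.1
752.1 m^3


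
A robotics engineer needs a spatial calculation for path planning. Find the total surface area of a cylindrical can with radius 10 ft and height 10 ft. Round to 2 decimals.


Shape: closed cylinder
Radius r = 10 ft, Height h = 10 ft
Formula: SA = 2*pi*r^2 + 2*pi*r*h = 2*pi*r*(r + h)
r + h = 20
2 * r * (r + h) = 2 * 10 * 20 = 400
SA = 400 * pi
SA = 1256.64
1256.64 ft^2


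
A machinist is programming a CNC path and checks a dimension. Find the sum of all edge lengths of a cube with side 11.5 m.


Shape: cube
Side s = 11.5 m
A cube has 12 edges, all equal.
Formula: total edge length = 12 * s
Total = 12 * 11.5
Total = 138
138 m


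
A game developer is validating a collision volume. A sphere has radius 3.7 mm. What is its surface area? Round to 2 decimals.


Shape: sphere
Radius r = 3.7 mm
Formula: SA = 4 * pi * r^2
r^2 = 13.69
SA = 4 * pi * 13.69
SA = 54.76 * pi
SA = 172.03
172.03 mm^2


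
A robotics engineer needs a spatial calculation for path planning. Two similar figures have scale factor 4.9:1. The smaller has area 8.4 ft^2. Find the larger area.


Linear scale factor k = 4.9
Original area = 8.4 ft^2
Rule: under a linear scaling by k, areas scale by k^2.
k^2 = 4.9^2 = 24.01
New area = 8.4 * 24.01
New area = 201.684
201.684 ft^2


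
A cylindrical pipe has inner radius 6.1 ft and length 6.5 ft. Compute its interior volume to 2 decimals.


Shape: cylinder
Radius r = 6.1 ft, Height h = 6.5 ft
Formula: V = pi * r^2 * h
r^2 = 37.21
V = pi * 37.21 * 6.5
V = 241.865 * pi
V = 759.84
759.84 ft^3


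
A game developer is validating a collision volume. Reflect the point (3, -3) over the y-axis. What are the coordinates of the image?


Transformation: reflection
Original point: (3, -3)
Rule for reflection over the y-axis: (x, y) -> (-x, y)
Apply: (3, -3) -> (-3, -3)
(-3, -3)


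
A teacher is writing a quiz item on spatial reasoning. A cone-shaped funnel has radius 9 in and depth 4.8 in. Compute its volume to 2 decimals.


Shape: cone
Radius r = 9 in, Height h = 4.8 in
Formula: V = (1/3) * pi * r^2 * h
r^2 = 81
pi * r^2 * h = pi * 81 * 4.8 = 388.8 * pi
V = 388.8 * pi / 3
V = 407.15
407.15 in^3


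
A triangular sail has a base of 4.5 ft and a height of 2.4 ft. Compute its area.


Shape: triangle
Base b = 4.5 ft, Height h = 2.4 ft
Formula: A = (1/2) * b * h
A = 0.5 * 4.5 * 2.4
A = 0.5 * 10.8
A = 5.4
5.4 ft^2


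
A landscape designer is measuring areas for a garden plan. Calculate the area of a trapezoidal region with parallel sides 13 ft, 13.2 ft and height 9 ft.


Shape: trapezoid
Parallel sides a = 13 ft, b = 13.2 ft; Height h = 9 ft
Formula: A = (a + b) * h / 2
a + b = 13 + 13.2 = 26.2
A = 26.2 * 9 / 2
A = 235.8 / 2
A = 117.9
117.9 ft^2


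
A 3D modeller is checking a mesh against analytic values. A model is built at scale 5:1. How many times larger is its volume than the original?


Linear scale factor k = 5
Rule: under a linear scaling by k, volumes scale by k^3.
k^3 = 5 * 5 * 5
k^3 = 25 * 5
k^3 = 125
Volume scales by a factor of 125.
125 (dimensionless)


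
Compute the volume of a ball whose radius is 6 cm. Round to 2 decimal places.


Shape: sphere
Radius r = 6 cm
Formula: V = (4/3) * pi * r^3
r^3 = 216
(4/3) * 216 = 288
V = 288 * pi
V = 904.78
904.78 cm^3


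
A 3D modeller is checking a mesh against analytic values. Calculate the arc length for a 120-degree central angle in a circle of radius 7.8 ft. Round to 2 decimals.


Shape: circular arc
Radius r = 7.8 ft, Angle = 120 degrees
Formula: L = (angle/360) * 2 * pi * r
2 * pi * r = 15.6 * pi
L = (120/360) * 15.6 * pi
L = 5.2 * pi
L = 16.34
16.34 ft


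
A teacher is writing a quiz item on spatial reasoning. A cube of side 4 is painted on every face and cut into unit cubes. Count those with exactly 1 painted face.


Large cube: 4 x 4 x 4, cut into unit cubes.
n = 4, so n - 2 = 2
Cubes with 1 painted face lie in the interior of each face.
A cube has 6 faces; each contributes (n - 2)^2 = 4 such cubes.
Count = 6 * 4 = 24
24 unit cubes


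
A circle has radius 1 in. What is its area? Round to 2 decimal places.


Shape: circle
Radius r = 1 in
Formula: A = pi * r^2
r^2 = 1^2 = 1
A = pi * 1
A = 3.14
3.14 in^2


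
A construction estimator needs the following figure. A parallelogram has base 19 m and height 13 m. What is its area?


Shape: parallelogram
Base b = 19 m, Height h = 13 m
Formula: A = b * h
A = 19 * 13
A = 247
247 m^2


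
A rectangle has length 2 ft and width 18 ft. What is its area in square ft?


Shape: rectangle
Length l = 2 ft, Width w = 18 ft
Formula: A = l * w
A = 2 * 18
A = 36
36 ft^2


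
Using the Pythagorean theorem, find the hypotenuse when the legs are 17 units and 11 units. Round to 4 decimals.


Shape: right triangle
Legs a = 17 units, b = 11 units
Formula: c = sqrt(a^2 + b^2)
a^2 = 289, b^2 = 121
a^2 + b^2 = 410
c = sqrt(410)
c = 20.2485
20.2485 units


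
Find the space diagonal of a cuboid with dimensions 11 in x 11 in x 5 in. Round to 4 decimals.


Shape: rectangular box (space diagonal)
l = 11 in, w = 11 in, h = 5 in
Visualize: the diagonal of the base, then a right triangle with that diagonal and the height.
Formula: d = sqrt(l^2 + w^2 + h^2)
l^2 + w^2 + h^2 = 121 + 121 + 25 = 267
d = sqrt(267)
d = 16.3401
16.3401 in


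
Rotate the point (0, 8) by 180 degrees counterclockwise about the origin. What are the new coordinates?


Transformation: rotation about the origin
Original point: (0, 8)
Rule for 180 deg: (x, y) -> (-x, -y)
Apply: (0, 8) -> (0, -8)
(0, -8)


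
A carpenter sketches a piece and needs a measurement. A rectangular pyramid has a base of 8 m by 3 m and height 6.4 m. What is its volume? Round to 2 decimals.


Shape: rectangular pyramid
Base: 8 m x 3 m, Height h = 6.4 m
Formula: V = (1/3) * base_area * h
base_area = 8 * 3 = 24
base_area * h = 24 * 6.4 = 153.6
V = 153.6 / 3
V = 51.2
51.2 m^3


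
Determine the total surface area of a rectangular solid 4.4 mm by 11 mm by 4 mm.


Shape: rectangular prism
l = 4.4 mm, w = 11 mm, h = 4 mm
Formula: SA = 2(lw + lh + wh)
lw = 48.4, lh = 17.6, wh = 44
lw + lh + wh = 110
SA = 2 * 110
SA = 220
220 mm^2


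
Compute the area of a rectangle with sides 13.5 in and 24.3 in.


Shape: rectangle
Length l = 13.5 in, Width w = 24.3 in
Formula: A = l * w
A = 13.5 * 24.3
A = 328.05
328.05 in^2


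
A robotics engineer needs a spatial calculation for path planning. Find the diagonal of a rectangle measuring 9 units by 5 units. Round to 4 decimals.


Shape: rectangle (diagonal via Pythagoras)
Sides: 9 units and 5 units
Formula: d = sqrt(l^2 + w^2)
l^2 = 81, w^2 = 25
l^2 + w^2 = 106
d = sqrt(106)
d = 10.2956
10.2956 units


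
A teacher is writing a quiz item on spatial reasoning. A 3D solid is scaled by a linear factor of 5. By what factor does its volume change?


Linear scale factor k = 5
Rule: under a linear scaling by k, volumes scale by k^3.
k^3 = 5 * 5 * 5
k^3 = 25 * 5
k^3 = 125
Volume scales by a factor of 125.
125 (dimensionless)


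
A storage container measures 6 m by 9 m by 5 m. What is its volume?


Shape: rectangular prism
l = 6 m, w = 9 m, h = 5 m
Formula: V = l * w * h
V = 6 * 9 * 5
V = 54 * 5
V = 270
270 m^3


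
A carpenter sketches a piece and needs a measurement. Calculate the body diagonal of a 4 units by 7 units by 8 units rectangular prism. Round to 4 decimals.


Shape: rectangular box (space diagonal)
l = 4 units, w = 7 units, h = 8 units
Visualize: the diagonal of the base, then a right triangle with that diagonal and the height.
Formula: d = sqrt(l^2 + w^2 + h^2)
l^2 + w^2 + h^2 = 16 + 49 + 64 = 129
d = sqrt(129)
d = 11.3578
11.3578 units


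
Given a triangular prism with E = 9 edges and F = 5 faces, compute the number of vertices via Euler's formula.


Polyhedron: triangular prism
Euler's formula for convex polyhedra: V - E + F = 2
Given: E = 9 edges and F = 5 faces
Solve for V:
V = 2 + E - F = 2 + 9 - 5 = 6
6 vertices


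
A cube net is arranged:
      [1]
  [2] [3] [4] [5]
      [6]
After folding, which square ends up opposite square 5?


Net: cross layout. Take square 3 as the base (bottom).
Fold the four squares in the horizontal row up around 3: 2 -> left, 4 -> right, 5 wraps to the top.
Fold 1 and 6 up from 3: 1 -> back, 6 -> front.
Opposite pairs are therefore: (1, 6), (2, 4), (3, 5).
Face 5 is opposite face 3.
face 3


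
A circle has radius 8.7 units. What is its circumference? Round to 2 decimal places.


Shape: circle
Radius r = 8.7 units
Formula: C = 2 * pi * r
C = 2 * pi * 8.7
C = 17.4 * pi
C = 54.66
54.66 units


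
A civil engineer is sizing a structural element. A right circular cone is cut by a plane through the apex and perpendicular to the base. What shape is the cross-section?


Solid: right circular cone
Cutting plane: through the apex and perpendicular to the base
Visualize the intersection of the plane with the solid's surface.
The boundary of the cut region is a isosceles triangle.
isosceles triangle


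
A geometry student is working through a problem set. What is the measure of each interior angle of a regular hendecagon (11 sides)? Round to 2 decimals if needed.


Shape: regular hendecagon (11 sides)
Formula: interior angle = (n - 2) * 180 / n
(n - 2) = 9
(n - 2) * 180 = 1620
angle = 1620 / 11
angle = 147.27
147.27 degrees


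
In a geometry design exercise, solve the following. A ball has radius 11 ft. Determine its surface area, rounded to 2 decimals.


Shape: sphere
Radius r = 11 ft
Formula: SA = 4 * pi * r^2
r^2 = 121
SA = 4 * pi * 121
SA = 484 * pi
SA = 1520.53
1520.53 ft^2


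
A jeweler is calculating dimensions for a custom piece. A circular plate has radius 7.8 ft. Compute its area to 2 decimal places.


Shape: circle
Radius r = 7.8 ft
Formula: A = pi * r^2
r^2 = 7.8^2 = 60.84
A = pi * 60.84
A = 191.13
191.13 ft^2


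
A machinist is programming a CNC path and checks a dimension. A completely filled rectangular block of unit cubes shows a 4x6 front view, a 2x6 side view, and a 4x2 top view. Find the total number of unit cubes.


Orthographic views of a solid rectangular block:
Front view 4 x 6 -> length = 4, height = 6
Side view 2 x 6 -> width = 2, height = 6 (consistent)
Top view 4 x 2 -> confirms length = 4, width = 2
The block is 4 x 2 x 6.
Total unit cubes = 4 * 2 * 6 = 48
48 unit cubes


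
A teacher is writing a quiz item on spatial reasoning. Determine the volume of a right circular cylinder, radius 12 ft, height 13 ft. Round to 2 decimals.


Shape: cylinder
Radius r = 12 ft, Height h = 13 ft
Formula: V = pi * r^2 * h
r^2 = 144
V = pi * 144 * 13
V = 1872 * pi
V = 5881.06
5881.06 ft^3


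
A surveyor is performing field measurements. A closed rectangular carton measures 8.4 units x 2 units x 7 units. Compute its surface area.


Shape: rectangular prism
l = 8.4 units, w = 2 units, h = 7 units
Formula: SA = 2(lw + lh + wh)
lw = 16.8, lh = 58.8, wh = 14
lw + lh + wh = 89.6
SA = 2 * 89.6
SA = 179.2
179.2 units^2


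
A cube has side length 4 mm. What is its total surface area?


Shape: cube
Side s = 4 mm
A cube has 6 square faces.
Formula: SA = 6 * s^2
s^2 = 16
SA = 6 * 16
SA = 96
96 mm^2


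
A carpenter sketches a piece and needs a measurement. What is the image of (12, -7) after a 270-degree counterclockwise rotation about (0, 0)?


Transformation: rotation about the origin
Original point: (12, -7)
Rule for 270 deg counterclockwise: (x, y) -> (y, -x)
Apply: (12, -7) -> (-7, -12)
(-7, -12)


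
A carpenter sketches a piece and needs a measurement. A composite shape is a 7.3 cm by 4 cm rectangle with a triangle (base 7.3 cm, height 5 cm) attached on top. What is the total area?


Composite shape: rectangle + triangle
Rectangle area = 7.3 * 4 = 29.2
Triangle area = 0.5 * 7.3 * 5 = 18.25
Total = 29.2 + 18.25
Total = 47.45
47.45 cm^2


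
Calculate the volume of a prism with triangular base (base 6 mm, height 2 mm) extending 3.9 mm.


Shape: triangular prism
Triangle base = 6 mm, triangle height = 2 mm, prism length L = 3.9 mm
Formula: V = (1/2 * b * h_tri) * L
Cross-section area = 0.5 * 6 * 2 = 6
V = 6 * 3.9
V = 23.4
23.4 mm^3


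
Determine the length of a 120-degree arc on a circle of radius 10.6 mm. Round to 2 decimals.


Shape: circular arc
Radius r = 10.6 mm, Angle = 120 degrees
Formula: L = (angle/360) * 2 * pi * r
2 * pi * r = 21.2 * pi
L = (120/360) * 21.2 * pi
L = 7.066667 * pi
L = 22.2
22.2 mm


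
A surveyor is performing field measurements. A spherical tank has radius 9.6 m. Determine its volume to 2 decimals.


Shape: sphere
Radius r = 9.6 m
Formula: V = (4/3) * pi * r^3
r^3 = 884.736
(4/3) * 884.736 = 1179.648
V = 1179.648 * pi
V = 3705.97
3705.97 m^3


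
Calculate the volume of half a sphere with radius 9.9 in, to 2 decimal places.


Shape: hemisphere (half of a sphere)
Radius r = 9.9 in
Formula: V = (1/2) * (4/3) * pi * r^3 = (2/3) * pi * r^3
r^3 = 970.299
(2/3) * 970.299 = 646.866
V = 646.866 * pi
V = 2032.19
2032.19 in^3


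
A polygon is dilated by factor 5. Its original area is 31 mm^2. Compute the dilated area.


Linear scale factor k = 5
Original area = 31 mm^2
Rule: under a linear scaling by k, areas scale by k^2.
k^2 = 5^2 = 25
New area = 31 * 25
New area = 775
775 mm^2


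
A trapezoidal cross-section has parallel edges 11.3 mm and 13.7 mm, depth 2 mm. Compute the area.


Shape: trapezoid
Parallel sides a = 11.3 mm, b = 13.7 mm; Height h = 2 mm
Formula: A = (a + b) * h / 2
a + b = 11.3 + 13.7 = 25
A = 25 * 2 / 2
A = 50 / 2
A = 25
25 mm^2


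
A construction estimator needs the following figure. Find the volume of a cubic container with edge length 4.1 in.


Shape: cube
Side s = 4.1 in
Formula: V = s^3
V = 4.1 * 4.1 * 4.1
V = 16.81 * 4.1
V = 68.921
68.921 in^3


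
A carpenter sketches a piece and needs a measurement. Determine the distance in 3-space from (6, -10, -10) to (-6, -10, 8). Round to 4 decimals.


3D distance between two points
P1 = (6, -10, -10), P2 = (-6, -10, 8)
Formula: d = sqrt((x2-x1)^2 + (y2-y1)^2 + (z2-z1)^2)
dx = -6 - 6 = -12
dy = -10 - -10 = 0
dz = 8 - -10 = 18
dx^2 + dy^2 + dz^2 = 144 + 0 + 324 = 468
d = sqrt(468)
d = 21.6333
21.6333 units


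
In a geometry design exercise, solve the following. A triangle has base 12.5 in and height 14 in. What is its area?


Shape: triangle
Base b = 12.5 in, Height h = 14 in
Formula: A = (1/2) * b * h
A = 0.5 * 12.5 * 14
A = 0.5 * 175
A = 87.5
87.5 in^2


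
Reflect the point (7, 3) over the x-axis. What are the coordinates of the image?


Transformation: reflection
Original point: (7, 3)
Rule for reflection over the x-axis: (x, y) -> (x, -y)
Apply: (7, 3) -> (7, -3)
(7, -3)


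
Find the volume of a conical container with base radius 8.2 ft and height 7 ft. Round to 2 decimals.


Shape: cone
Radius r = 8.2 ft, Height h = 7 ft
Formula: V = (1/3) * pi * r^2 * h
r^2 = 67.24
pi * r^2 * h = pi * 67.24 * 7 = 470.68 * pi
V = 470.68 * pi / 3
V = 492.89
492.89 ft^3


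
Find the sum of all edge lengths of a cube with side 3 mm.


Shape: cube
Side s = 3 mm
A cube has 12 edges, all equal.
Formula: total edge length = 12 * s
Total = 12 * 3
Total = 36
36 mm


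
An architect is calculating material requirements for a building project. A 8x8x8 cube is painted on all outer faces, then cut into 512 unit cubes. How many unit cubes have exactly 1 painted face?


Large cube: 8 x 8 x 8, cut into unit cubes.
n = 8, so n - 2 = 6
Cubes with 1 painted face lie in the interior of each face.
A cube has 6 faces; each contributes (n - 2)^2 = 36 such cubes.
Count = 6 * 36 = 216
216 unit cubes


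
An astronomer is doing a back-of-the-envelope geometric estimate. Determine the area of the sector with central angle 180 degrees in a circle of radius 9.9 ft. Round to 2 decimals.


Shape: circular sector
Radius r = 9.9 ft, Angle = 180 degrees
Formula: A = (angle/360) * pi * r^2
r^2 = 98.01
Fraction of circle = 180/360
A = (180/360) * pi * 98.01
A = 49.005 * pi
A = 153.95
153.95 ft^2


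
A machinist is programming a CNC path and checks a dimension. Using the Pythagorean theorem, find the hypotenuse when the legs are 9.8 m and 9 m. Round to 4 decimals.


Shape: right triangle
Legs a = 9.8 m, b = 9 m
Formula: c = sqrt(a^2 + b^2)
a^2 = 96.04, b^2 = 81
a^2 + b^2 = 177.04
c = sqrt(177.04)
c = 13.3056
13.3056 m


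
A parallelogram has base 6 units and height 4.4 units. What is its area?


Shape: parallelogram
Base b = 6 units, Height h = 4.4 units
Formula: A = b * h
A = 6 * 4.4
A = 26.4
26.4 units^2


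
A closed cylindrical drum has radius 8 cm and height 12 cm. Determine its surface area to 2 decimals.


Shape: closed cylinder
Radius r = 8 cm, Height h = 12 cm
Formula: SA = 2*pi*r^2 + 2*pi*r*h = 2*pi*r*(r + h)
r + h = 20
2 * r * (r + h) = 2 * 8 * 20 = 320
SA = 320 * pi
SA = 1005.31
1005.31 cm^2


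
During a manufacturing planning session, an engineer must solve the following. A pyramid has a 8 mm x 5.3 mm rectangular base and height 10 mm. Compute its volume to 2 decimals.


Shape: rectangular pyramid
Base: 8 mm x 5.3 mm, Height h = 10 mm
Formula: V = (1/3) * base_area * h
base_area = 8 * 5.3 = 42.4
base_area * h = 42.4 * 10 = 424
V = 424 / 3
V = 141.33
141.33 mm^3


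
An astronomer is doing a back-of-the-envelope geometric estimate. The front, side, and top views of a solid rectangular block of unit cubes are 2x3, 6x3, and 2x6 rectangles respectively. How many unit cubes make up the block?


Orthographic views of a solid rectangular block:
Front view 2 x 3 -> length = 2, height = 3
Side view 6 x 3 -> width = 6, height = 3 (consistent)
Top view 2 x 6 -> confirms length = 2, width = 6
The block is 2 x 6 x 3.
Total unit cubes = 2 * 6 * 3 = 36
36 unit cubes


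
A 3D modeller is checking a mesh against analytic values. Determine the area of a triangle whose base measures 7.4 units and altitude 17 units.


Shape: triangle
Base b = 7.4 units, Height h = 17 units
Formula: A = (1/2) * b * h
A = 0.5 * 7.4 * 17
A = 0.5 * 125.8
A = 62.9
62.9 units^2


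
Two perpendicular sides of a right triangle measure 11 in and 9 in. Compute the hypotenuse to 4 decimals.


Shape: right triangle
Legs a = 11 in, b = 9 in
Formula: c = sqrt(a^2 + b^2)
a^2 = 121, b^2 = 81
a^2 + b^2 = 202
c = sqrt(202)
c = 14.2127
14.2127 in


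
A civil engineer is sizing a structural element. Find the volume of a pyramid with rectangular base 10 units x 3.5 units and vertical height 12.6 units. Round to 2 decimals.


Shape: rectangular pyramid
Base: 10 units x 3.5 units, Height h = 12.6 units
Formula: V = (1/3) * base_area * h
base_area = 10 * 3.5 = 35
base_area * h = 35 * 12.6 = 441
V = 441 / 3
V = 147
147 units^3


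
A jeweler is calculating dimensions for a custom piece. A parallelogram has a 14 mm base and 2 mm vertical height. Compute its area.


Shape: parallelogram
Base b = 14 mm, Height h = 2 mm
Formula: A = b * h
A = 14 * 2
A = 28
28 mm^2


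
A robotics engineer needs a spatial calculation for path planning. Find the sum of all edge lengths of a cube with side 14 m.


Shape: cube
Side s = 14 m
A cube has 12 edges, all equal.
Formula: total edge length = 12 * s
Total = 12 * 14
Total = 168
168 m


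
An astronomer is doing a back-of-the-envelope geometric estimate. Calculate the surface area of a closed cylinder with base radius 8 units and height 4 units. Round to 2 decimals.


Shape: closed cylinder
Radius r = 8 units, Height h = 4 units
Formula: SA = 2*pi*r^2 + 2*pi*r*h = 2*pi*r*(r + h)
r + h = 12
2 * r * (r + h) = 2 * 8 * 12 = 192
SA = 192 * pi
SA = 603.19
603.19 units^2


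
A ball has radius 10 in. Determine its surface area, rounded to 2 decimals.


Shape: sphere
Radius r = 10 in
Formula: SA = 4 * pi * r^2
r^2 = 100
SA = 4 * pi * 100
SA = 400 * pi
SA = 1256.64
1256.64 in^2


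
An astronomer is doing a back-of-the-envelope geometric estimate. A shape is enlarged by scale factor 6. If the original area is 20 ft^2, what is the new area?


Linear scale factor k = 6
Original area = 20 ft^2
Rule: under a linear scaling by k, areas scale by k^2.
k^2 = 6^2 = 36
New area = 20 * 36
New area = 720
720 ft^2


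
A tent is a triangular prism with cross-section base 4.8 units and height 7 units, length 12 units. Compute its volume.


Shape: triangular prism
Triangle base = 4.8 units, triangle height = 7 units, prism length L = 12 units
Formula: V = (1/2 * b * h_tri) * L
Cross-section area = 0.5 * 4.8 * 7 = 16.8
V = 16.8 * 12
V = 201.6
201.6 units^3


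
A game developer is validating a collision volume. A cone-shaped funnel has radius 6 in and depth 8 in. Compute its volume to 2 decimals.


Shape: cone
Radius r = 6 in, Height h = 8 in
Formula: V = (1/3) * pi * r^2 * h
r^2 = 36
pi * r^2 * h = pi * 36 * 8 = 288 * pi
V = 288 * pi / 3
V = 301.59
301.59 in^3


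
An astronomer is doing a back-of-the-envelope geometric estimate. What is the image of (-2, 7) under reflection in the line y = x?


Transformation: reflection
Original point: (-2, 7)
Rule for reflection over y = x: (x, y) -> (y, x)
Apply: (-2, 7) -> (7, -2)
(7, -2)


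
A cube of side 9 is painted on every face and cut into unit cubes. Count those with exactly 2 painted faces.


Large cube: 9 x 9 x 9, cut into unit cubes.
n = 9, so n - 2 = 7
Cubes with 2 painted faces lie along the edges, excluding corners.
A cube has 12 edges; each contributes (n - 2) = 7 such cubes.
Count = 12 * 7 = 84
84 unit cubes


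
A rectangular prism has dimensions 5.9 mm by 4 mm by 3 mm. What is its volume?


Shape: rectangular prism
l = 5.9 mm, w = 4 mm, h = 3 mm
Formula: V = l * w * h
V = 5.9 * 4 * 3
V = 23.6 * 3
V = 70.8
70.8 mm^3


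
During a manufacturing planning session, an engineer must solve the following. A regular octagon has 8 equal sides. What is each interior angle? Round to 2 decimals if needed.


Shape: regular octagon (8 sides)
Formula: interior angle = (n - 2) * 180 / n
(n - 2) = 6
(n - 2) * 180 = 1080
angle = 1080 / 8
angle = 135
135 degrees


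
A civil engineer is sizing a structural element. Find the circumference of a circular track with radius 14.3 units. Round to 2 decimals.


Shape: circle
Radius r = 14.3 units
Formula: C = 2 * pi * r
C = 2 * pi * 14.3
C = 28.6 * pi
C = 89.85
89.85 units


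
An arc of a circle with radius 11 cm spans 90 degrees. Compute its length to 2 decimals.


Shape: circular arc
Radius r = 11 cm, Angle = 90 degrees
Formula: L = (angle/360) * 2 * pi * r
2 * pi * r = 22 * pi
L = (90/360) * 22 * pi
L = 5.5 * pi
L = 17.28
17.28 cm


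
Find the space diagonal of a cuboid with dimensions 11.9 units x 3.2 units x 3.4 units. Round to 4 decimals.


Shape: rectangular box (space diagonal)
l = 11.9 units, w = 3.2 units, h = 3.4 units
Visualize: the diagonal of the base, then a right triangle with that diagonal and the height.
Formula: d = sqrt(l^2 + w^2 + h^2)
l^2 + w^2 + h^2 = 141.61 + 10.24 + 11.56 = 163.41
d = sqrt(163.41)
d = 12.7832
12.7832 units


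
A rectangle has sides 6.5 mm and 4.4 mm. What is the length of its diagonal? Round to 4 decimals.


Shape: rectangle (diagonal via Pythagoras)
Sides: 6.5 mm and 4.4 mm
Formula: d = sqrt(l^2 + w^2)
l^2 = 42.25, w^2 = 19.36
l^2 + w^2 = 61.61
d = sqrt(61.61)
d = 7.8492
7.8492 mm


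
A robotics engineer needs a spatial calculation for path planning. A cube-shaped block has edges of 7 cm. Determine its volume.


Shape: cube
Side s = 7 cm
Formula: V = s^3
V = 7 * 7 * 7
V = 49 * 7
V = 343
343 cm^3


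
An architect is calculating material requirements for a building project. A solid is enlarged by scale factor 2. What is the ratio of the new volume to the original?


Linear scale factor k = 2
Rule: under a linear scaling by k, volumes scale by k^3.
k^3 = 2 * 2 * 2
k^3 = 4 * 2
k^3 = 8
Volume scales by a factor of 8.
8 (dimensionless)
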